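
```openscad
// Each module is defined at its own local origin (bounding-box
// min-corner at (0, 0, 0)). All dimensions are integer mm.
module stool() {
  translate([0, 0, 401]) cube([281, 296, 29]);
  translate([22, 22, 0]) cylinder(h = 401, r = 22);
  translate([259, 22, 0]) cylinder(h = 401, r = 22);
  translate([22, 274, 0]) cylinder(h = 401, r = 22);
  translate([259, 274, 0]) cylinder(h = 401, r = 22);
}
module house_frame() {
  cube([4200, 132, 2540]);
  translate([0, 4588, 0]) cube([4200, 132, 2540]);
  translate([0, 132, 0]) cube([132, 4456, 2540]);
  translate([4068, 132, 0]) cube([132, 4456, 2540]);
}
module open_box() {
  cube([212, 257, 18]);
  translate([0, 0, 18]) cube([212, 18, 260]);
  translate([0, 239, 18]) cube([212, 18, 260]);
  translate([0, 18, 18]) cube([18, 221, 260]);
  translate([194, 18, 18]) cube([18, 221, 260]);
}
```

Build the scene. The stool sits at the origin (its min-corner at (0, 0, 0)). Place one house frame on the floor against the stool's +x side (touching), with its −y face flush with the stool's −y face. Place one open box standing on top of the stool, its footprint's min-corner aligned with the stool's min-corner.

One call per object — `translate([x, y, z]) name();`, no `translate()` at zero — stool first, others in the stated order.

stool();
translate([281, 0, 0]) house_frame();
translate([0, 0, 430]) open_box();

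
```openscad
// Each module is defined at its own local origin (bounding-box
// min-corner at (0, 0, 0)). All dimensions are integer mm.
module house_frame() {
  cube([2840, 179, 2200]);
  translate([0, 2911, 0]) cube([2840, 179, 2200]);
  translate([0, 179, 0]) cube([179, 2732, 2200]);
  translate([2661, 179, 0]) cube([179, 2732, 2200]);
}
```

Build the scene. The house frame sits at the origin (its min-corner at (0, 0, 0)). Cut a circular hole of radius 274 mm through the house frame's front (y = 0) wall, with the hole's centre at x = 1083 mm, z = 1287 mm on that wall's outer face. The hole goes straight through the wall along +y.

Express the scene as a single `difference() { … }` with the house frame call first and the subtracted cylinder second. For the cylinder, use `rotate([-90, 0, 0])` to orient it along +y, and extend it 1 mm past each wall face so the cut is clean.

difference() {
  house_frame();
  translate([1083, -1, 1287]) rotate([-90, 0, 0]) cylinder(h = 181, r = 274);
}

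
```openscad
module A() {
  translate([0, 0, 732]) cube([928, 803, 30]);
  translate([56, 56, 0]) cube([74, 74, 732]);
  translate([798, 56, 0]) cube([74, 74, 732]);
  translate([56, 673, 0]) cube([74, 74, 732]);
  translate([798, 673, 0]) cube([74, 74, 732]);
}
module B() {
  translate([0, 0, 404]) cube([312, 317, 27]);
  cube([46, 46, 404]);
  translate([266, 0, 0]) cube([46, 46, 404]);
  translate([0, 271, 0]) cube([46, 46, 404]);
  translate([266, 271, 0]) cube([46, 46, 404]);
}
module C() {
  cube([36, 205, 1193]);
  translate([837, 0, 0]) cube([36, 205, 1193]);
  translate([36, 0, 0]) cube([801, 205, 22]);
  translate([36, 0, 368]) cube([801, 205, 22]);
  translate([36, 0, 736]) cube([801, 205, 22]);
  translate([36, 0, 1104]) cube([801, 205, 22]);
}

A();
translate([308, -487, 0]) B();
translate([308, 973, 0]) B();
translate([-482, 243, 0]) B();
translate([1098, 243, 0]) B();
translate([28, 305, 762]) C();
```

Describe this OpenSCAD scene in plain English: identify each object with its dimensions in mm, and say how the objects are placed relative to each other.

A is a table with a 928×803 mm rectangular top, 30 mm thick, top surface at z = 762 mm, supported by four 74×74 mm square legs, each inset 56 mm from the nearest pair of top edges, running from the floor.

B is a four-legged stool. The seat is a 312×317×27 mm slab whose top surface is at z = 431 mm; four square legs, each 46×46 mm in cross-section, run from the floor (z = 0) to the underside of the seat, each flush with a corner of the seat.

C is an open bookshelf. Two side panels, each 36 mm thick, 205 mm deep and 1193 mm tall, stand 873 mm apart (outside-to-outside). Between them sit 4 shelves, each 22 mm thick and 205 mm deep, spanning the full gap between the sides. The bottom shelf rests on the floor (its underside at z = 0) and the clear gap between one shelf's top and the next shelf's underside is 346 mm.

Four stools sit around the table at the −y, +y, −x, +x sides. The bookshelf is on top of the table.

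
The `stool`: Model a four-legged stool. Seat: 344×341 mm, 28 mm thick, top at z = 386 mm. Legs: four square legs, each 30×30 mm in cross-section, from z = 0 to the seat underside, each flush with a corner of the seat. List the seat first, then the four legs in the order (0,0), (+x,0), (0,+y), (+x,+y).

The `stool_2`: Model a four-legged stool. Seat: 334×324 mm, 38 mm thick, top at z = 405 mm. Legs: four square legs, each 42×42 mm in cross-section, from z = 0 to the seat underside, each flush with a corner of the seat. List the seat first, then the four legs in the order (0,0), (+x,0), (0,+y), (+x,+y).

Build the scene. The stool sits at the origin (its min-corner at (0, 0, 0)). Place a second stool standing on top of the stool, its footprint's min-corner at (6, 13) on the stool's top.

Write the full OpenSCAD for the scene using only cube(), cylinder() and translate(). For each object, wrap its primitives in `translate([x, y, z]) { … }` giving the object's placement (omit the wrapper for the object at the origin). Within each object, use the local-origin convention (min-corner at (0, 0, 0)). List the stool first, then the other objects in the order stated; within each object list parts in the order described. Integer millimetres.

translate([0, 0, 358]) cube([344, 341, 28]);
cube([30, 30, 358]);
translate([314, 0, 0]) cube([30, 30, 358]);
translate([0, 311, 0]) cube([30, 30, 358]);
translate([314, 311, 0]) cube([30, 30, 358]);
translate([6, 13, 386]) {
  translate([0, 0, 367]) cube([334, 324, 38]);
  cube([42, 42, 367]);
  translate([292, 0, 0]) cube([42, 42, 367]);
  translate([0, 282, 0]) cube([42, 42, 367]);
  translate([292, 282, 0]) cube([42, 42, 367]);
}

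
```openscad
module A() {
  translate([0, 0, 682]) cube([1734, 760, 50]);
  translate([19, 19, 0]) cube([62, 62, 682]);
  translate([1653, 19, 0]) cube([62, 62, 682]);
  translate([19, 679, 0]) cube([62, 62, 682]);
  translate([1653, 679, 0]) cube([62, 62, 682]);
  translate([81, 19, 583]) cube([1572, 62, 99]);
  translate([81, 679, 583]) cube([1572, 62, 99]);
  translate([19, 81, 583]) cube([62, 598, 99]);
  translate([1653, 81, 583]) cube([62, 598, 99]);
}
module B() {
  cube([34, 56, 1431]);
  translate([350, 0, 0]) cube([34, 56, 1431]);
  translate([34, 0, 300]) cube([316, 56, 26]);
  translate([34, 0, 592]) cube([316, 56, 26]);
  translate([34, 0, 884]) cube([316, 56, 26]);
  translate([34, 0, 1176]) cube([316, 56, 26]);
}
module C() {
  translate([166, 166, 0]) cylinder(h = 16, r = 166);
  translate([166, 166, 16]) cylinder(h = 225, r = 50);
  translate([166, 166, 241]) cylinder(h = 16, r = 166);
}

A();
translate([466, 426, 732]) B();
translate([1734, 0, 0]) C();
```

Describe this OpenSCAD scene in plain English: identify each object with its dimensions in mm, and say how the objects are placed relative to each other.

A is a rectangular dining table. The top is 1734×760×50 mm with its upper surface at z = 732 mm. It stands on four 62×62 mm square legs, each inset 19 mm from the nearest pair of top edges, running from the floor to the underside of the top. Four apron rails, 62 mm thick and 99 mm tall, run between adjacent legs with their top edges flush with the underside of the top and their outer faces flush with the legs' outer faces.

B is a straight ladder. Two 34×56 mm vertical rails, 1431 mm tall, stand 384 mm apart (outside-to-outside) with their front faces coplanar on the −y side. 4 rungs, each 56 mm deep and 26 mm tall, span between the inner faces of the rails, front faces flush with the rails. The lowest rung's underside is at z = 300 mm and rungs are spaced 292 mm apart (underside to underside).

C is a spool: two coaxial disc flanges of radius 166 mm and thickness 16 mm, joined by a core cylinder of radius 50 mm and height 225 mm. The lower flange rests on z = 0 and the three cylinders share a vertical axis.

The ladder is on top of the table. The spool is against the table's +x side, with their −y faces flush.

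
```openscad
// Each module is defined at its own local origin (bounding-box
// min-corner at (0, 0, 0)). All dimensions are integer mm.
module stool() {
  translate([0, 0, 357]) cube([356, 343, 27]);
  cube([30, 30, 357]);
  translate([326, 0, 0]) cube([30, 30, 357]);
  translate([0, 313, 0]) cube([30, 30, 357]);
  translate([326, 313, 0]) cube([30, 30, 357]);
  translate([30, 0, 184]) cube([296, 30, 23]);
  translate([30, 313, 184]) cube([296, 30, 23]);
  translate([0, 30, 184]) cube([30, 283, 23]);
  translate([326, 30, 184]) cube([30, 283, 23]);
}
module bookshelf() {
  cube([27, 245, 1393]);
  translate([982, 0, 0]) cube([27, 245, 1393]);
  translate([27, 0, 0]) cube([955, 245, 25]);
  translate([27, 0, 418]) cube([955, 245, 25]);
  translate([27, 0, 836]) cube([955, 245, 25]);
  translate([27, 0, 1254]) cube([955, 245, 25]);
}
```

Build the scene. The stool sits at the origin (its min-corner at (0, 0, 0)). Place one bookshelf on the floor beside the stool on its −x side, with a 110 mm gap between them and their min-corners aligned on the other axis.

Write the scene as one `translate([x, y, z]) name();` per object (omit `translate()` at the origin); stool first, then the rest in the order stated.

stool();
translate([-1119, 0, 0]) bookshelf();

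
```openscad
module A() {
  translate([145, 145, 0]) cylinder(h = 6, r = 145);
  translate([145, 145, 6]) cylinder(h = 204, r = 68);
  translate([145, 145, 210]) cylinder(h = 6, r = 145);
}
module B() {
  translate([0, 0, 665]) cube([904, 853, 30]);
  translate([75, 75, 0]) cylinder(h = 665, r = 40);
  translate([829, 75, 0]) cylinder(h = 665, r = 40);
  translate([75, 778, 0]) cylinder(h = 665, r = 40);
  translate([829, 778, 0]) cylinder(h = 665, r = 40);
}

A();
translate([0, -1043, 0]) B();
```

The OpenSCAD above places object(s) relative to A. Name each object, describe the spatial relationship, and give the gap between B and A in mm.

The table's nearest face is 190 mm from the spool's −y face.

A is a spool. B is a table. The table is on the floor beside the spool on its −y side. The gap between the table and the spool is 190 mm.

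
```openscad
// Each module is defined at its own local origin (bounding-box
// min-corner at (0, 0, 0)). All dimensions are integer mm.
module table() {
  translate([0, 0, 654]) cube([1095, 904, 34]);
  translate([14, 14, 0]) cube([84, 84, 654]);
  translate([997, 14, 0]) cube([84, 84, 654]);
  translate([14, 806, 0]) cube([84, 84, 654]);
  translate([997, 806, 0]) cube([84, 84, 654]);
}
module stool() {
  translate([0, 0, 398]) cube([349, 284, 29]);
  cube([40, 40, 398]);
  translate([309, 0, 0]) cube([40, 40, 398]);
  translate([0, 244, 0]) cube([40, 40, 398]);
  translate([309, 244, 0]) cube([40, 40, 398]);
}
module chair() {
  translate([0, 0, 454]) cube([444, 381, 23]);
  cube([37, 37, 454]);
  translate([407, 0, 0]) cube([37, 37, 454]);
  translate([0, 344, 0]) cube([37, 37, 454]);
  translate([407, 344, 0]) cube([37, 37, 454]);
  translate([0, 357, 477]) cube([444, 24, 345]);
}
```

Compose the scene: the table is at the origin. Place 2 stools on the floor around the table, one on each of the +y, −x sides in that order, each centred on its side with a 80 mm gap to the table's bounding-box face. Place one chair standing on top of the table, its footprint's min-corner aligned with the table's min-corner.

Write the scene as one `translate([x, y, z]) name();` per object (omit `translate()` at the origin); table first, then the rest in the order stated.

table();
translate([373, 984, 0]) stool();
translate([-429, 310, 0]) stool();
translate([0, 0, 688]) chair();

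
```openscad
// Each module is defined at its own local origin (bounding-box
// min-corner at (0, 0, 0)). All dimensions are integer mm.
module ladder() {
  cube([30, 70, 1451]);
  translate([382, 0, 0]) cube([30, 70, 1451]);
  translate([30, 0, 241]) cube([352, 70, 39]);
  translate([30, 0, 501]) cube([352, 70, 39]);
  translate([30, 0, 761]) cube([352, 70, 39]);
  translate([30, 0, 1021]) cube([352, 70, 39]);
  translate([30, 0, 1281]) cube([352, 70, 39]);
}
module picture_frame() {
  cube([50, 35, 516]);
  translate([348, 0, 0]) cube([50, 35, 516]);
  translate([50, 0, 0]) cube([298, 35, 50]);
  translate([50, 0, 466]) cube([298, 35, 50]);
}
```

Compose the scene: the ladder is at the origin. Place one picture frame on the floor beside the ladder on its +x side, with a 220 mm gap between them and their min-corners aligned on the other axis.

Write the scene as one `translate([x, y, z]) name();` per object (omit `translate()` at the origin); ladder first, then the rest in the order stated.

ladder();
translate([632, 0, 0]) picture_frame();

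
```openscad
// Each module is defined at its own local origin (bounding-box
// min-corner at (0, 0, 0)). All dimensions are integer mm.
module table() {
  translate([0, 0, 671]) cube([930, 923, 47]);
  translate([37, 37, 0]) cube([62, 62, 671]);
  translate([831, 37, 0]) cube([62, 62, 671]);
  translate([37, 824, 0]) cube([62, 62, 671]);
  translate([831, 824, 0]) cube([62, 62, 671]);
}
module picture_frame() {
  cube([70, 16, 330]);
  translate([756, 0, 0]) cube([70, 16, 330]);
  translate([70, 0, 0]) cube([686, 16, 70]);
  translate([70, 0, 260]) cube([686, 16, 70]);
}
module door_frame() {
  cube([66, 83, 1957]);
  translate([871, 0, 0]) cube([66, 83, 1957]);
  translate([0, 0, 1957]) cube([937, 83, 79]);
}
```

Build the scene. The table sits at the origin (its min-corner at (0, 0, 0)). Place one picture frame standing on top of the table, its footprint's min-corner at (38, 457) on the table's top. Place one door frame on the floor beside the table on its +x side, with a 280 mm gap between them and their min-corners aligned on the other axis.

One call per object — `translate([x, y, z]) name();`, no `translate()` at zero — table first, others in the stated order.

table();
translate([38, 457, 718]) picture_frame();
translate([1210, 0, 0]) door_frame();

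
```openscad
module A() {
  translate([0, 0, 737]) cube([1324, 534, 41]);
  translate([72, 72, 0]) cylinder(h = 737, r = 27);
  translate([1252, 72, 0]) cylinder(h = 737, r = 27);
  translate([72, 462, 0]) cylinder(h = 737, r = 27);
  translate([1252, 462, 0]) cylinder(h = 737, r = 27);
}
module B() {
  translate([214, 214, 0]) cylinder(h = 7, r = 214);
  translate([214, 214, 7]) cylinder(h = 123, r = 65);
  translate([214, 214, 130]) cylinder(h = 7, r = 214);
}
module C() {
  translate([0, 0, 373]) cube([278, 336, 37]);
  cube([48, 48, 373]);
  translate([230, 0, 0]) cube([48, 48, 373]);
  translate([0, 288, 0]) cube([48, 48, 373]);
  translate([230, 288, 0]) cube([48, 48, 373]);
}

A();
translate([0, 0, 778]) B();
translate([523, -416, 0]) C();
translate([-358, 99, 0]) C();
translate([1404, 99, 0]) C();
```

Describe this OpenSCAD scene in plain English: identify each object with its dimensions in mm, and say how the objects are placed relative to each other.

A is a table with a 1324×534 mm rectangular top, 41 mm thick, top surface at z = 778 mm, supported by four round legs of 54 mm diameter, each leg's bounding box inset 45 mm from the nearest pair of top edges, running from the floor.

B is a spool: two coaxial disc flanges of radius 214 mm and thickness 7 mm, joined by a core cylinder of radius 65 mm and height 123 mm. The lower flange rests on z = 0 and the three cylinders share a vertical axis.

C is a four-legged stool. The seat is a 278×336×37 mm slab whose top surface is at z = 410 mm; four square legs, each 48×48 mm in cross-section, run from the floor (z = 0) to the underside of the seat, each flush with a corner of the seat.

The spool is on top of the table. Three stools sit around the table at the −y, −x, +x sides.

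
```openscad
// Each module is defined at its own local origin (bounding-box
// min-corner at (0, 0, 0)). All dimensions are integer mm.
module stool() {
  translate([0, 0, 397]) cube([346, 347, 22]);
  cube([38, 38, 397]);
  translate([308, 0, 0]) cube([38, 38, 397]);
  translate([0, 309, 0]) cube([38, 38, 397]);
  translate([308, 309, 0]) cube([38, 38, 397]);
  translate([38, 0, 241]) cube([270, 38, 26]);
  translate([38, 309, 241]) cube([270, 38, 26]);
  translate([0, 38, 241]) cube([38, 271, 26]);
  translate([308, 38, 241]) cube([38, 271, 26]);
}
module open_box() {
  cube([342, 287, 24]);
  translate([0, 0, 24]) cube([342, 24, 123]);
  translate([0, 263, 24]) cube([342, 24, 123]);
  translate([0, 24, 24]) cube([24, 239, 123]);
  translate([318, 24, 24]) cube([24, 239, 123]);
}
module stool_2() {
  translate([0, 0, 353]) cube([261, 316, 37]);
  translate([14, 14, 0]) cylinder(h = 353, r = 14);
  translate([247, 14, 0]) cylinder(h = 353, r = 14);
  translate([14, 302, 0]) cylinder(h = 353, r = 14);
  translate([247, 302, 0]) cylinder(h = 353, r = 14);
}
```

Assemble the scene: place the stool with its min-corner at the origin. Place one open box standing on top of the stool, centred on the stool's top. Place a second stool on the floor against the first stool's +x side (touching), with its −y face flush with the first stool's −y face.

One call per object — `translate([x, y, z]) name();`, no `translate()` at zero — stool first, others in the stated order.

stool();
translate([2, 30, 419]) open_box();
translate([346, 0, 0]) stool_2();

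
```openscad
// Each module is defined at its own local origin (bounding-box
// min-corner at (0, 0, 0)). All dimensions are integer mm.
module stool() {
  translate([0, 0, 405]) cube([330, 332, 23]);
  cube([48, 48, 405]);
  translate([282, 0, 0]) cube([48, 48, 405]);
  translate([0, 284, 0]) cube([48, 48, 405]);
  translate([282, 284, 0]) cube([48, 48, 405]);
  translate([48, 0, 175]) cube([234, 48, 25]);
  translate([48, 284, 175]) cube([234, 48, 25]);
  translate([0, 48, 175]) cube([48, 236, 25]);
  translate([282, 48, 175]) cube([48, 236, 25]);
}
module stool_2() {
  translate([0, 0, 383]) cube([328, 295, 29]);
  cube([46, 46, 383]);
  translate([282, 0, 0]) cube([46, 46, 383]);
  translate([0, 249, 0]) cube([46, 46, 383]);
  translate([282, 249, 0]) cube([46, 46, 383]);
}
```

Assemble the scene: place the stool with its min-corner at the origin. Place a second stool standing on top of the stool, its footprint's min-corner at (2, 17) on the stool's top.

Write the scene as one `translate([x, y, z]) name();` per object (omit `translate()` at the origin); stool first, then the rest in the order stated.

stool();
translate([2, 17, 428]) stool_2();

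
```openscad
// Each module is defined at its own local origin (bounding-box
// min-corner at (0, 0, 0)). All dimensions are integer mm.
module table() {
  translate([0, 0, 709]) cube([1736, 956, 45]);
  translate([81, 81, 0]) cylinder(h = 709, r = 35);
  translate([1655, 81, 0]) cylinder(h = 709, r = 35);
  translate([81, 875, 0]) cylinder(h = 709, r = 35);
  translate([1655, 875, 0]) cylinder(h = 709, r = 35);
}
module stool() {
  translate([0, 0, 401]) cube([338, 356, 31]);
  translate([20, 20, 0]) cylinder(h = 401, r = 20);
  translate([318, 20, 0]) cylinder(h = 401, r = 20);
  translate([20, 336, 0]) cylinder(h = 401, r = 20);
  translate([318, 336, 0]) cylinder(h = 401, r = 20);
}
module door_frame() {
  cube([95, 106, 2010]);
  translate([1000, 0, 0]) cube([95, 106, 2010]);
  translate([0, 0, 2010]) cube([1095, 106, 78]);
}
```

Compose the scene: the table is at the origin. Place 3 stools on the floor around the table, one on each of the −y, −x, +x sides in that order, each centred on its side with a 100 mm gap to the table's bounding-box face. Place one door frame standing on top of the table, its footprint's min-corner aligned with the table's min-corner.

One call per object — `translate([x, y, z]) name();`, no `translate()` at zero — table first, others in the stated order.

table();
translate([699, -456, 0]) stool();
translate([-438, 300, 0]) stool();
translate([1836, 300, 0]) stool();
translate([0, 0, 754]) door_frame();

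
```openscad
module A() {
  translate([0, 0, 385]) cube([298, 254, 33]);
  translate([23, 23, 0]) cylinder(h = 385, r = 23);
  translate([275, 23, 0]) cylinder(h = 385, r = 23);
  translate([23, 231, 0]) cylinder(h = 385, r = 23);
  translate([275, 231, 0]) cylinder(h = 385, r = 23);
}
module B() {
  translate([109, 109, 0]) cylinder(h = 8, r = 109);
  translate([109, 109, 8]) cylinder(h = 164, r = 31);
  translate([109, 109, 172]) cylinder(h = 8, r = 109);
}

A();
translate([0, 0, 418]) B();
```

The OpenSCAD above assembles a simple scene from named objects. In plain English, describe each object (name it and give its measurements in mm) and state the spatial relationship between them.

A is a four-legged stool. The seat is a 298×254×33 mm slab whose top surface is at z = 418 mm; four round legs, each 46 mm in diameter, run from the floor (z = 0) to the underside of the seat, each leg's axis is inset half a diameter from the nearest pair of seat edges (so the leg's bounding box is flush with the corner).

B is a spool: two coaxial disc flanges of radius 109 mm and thickness 8 mm, joined by a core cylinder of radius 31 mm and height 164 mm. The lower flange rests on z = 0 and the three cylinders share a vertical axis.

The spool is on top of the stool.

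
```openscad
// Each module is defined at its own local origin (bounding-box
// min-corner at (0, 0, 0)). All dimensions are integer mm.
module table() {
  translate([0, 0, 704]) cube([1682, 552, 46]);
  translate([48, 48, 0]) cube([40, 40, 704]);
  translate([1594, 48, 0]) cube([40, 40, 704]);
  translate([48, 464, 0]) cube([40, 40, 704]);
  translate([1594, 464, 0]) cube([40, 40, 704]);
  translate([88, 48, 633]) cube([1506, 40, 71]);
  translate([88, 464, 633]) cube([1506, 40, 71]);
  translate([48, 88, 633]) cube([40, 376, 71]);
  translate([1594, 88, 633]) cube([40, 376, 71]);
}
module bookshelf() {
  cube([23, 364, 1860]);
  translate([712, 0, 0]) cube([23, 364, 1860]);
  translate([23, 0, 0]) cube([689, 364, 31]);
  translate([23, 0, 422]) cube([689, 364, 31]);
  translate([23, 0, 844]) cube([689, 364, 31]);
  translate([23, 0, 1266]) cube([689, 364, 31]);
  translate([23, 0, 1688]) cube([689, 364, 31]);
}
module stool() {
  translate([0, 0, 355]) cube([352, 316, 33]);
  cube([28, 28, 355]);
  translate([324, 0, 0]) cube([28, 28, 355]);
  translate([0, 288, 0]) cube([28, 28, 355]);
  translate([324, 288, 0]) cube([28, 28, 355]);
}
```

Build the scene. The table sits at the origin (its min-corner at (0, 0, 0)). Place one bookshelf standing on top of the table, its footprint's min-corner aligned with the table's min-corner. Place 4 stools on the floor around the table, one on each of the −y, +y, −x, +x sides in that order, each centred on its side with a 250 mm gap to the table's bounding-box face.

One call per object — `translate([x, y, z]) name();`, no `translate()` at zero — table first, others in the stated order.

table();
translate([0, 0, 750]) bookshelf();
translate([665, -566, 0]) stool();
translate([665, 802, 0]) stool();
translate([-602, 118, 0]) stool();
translate([1932, 118, 0]) stool();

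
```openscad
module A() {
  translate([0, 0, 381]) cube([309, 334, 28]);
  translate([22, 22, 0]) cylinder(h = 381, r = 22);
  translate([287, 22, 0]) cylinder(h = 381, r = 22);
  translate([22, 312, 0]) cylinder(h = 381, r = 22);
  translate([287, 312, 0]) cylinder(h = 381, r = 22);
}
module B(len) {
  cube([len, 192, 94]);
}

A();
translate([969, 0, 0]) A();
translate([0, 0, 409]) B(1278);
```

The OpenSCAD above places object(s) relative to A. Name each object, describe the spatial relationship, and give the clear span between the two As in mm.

Second stool starts at x = 969; first ends at x = 309; clear span = 969 − 309 = 660 mm.

A is a stool. B is a beam. A beam spans the tops of two stools. The clear span between the two stools is 660 mm.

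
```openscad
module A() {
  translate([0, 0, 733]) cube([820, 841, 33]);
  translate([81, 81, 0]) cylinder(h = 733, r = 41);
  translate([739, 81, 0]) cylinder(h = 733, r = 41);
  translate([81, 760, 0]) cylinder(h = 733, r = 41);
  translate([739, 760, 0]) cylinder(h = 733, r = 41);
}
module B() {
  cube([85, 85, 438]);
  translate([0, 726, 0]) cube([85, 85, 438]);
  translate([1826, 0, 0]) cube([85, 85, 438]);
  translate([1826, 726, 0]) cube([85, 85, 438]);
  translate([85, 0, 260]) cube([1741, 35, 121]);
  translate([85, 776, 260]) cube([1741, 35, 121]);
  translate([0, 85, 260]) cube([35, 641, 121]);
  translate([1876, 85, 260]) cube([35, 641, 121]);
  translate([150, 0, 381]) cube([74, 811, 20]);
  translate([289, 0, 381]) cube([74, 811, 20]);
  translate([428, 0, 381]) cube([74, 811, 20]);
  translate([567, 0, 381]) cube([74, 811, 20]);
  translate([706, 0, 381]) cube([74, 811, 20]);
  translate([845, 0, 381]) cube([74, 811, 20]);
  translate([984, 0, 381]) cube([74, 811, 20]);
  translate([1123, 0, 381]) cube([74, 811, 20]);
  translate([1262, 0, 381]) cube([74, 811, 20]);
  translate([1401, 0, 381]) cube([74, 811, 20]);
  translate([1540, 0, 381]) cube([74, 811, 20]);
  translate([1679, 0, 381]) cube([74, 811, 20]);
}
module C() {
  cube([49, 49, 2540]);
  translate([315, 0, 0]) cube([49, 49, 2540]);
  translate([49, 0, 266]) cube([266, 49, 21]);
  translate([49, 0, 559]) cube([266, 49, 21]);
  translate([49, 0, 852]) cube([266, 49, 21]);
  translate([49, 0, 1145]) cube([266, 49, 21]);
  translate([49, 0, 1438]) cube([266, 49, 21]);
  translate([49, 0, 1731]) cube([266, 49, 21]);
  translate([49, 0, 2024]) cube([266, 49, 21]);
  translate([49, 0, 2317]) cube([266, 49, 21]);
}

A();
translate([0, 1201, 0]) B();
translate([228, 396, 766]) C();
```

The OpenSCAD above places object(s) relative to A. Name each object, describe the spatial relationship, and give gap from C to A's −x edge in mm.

The ladder's min-x is at 228; the table's min-x is 0; gap = 228 mm.

A is a table. B is a bed frame. C is a ladder. The bed frame is on the floor beside the table on its +y side. The ladder is on top of the table, centred. The gap from the ladder to the table's −x edge is 228 mm.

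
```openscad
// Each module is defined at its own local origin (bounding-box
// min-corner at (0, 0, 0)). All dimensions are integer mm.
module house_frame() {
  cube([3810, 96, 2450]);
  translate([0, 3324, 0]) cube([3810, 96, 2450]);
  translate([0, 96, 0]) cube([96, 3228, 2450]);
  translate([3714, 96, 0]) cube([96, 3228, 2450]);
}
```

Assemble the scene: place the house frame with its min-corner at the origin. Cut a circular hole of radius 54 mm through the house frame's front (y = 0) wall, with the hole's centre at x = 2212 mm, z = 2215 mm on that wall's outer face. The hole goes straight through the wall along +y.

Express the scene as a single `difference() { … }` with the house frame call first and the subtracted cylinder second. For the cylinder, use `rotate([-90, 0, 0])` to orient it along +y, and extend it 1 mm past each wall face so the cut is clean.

difference() {
  house_frame();
  translate([2212, -1, 2215]) rotate([-90, 0, 0]) cylinder(h = 98, r = 54);
}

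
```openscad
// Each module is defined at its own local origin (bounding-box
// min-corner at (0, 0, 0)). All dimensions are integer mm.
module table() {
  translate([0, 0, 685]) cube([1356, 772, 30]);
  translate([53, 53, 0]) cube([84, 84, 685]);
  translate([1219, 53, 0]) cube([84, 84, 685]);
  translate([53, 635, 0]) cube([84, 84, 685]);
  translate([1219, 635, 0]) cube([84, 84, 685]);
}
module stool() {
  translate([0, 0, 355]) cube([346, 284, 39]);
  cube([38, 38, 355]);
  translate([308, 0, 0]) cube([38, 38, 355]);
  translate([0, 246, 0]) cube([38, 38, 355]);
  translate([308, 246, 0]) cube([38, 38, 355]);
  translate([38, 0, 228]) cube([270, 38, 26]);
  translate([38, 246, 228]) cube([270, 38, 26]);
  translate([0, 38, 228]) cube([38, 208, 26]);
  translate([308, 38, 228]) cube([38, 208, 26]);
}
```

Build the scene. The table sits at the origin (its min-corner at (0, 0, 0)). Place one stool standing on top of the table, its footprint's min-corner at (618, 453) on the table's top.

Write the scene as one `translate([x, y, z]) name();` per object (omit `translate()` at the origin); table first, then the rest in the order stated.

table();
translate([618, 453, 715]) stool();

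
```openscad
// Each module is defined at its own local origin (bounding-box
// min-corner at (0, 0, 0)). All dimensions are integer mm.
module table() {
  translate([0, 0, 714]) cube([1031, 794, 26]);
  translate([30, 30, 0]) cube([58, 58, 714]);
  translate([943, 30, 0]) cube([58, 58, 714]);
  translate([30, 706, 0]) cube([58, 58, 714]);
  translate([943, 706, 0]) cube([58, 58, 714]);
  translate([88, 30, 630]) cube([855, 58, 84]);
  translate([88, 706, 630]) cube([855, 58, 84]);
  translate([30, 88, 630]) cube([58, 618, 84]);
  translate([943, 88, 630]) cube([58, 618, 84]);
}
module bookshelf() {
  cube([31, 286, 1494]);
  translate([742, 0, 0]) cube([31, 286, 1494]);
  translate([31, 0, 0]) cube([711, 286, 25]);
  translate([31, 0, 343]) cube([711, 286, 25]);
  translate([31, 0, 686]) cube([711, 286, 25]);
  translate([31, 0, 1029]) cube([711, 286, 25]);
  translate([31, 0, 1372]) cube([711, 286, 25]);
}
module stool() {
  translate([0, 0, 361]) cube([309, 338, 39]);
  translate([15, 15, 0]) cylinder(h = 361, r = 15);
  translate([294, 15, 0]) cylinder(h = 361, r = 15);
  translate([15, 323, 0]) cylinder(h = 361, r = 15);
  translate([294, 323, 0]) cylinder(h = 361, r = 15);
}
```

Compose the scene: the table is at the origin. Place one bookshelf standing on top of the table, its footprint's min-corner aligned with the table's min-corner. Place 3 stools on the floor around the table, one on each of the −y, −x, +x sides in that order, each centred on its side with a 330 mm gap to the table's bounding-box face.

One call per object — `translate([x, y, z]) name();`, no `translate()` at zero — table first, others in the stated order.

table();
translate([0, 0, 740]) bookshelf();
translate([361, -668, 0]) stool();
translate([-639, 228, 0]) stool();
translate([1361, 228, 0]) stool();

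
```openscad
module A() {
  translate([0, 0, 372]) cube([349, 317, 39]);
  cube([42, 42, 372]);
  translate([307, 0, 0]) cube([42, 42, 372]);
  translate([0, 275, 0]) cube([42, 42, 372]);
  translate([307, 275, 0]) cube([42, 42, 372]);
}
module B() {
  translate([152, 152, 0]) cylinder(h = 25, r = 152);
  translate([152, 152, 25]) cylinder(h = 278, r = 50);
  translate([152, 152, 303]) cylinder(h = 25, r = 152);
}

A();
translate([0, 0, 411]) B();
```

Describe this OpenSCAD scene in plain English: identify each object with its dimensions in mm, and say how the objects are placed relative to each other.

A is a simple wooden stool: a rectangular seat 349 mm (x) by 317 mm (y), 39 mm thick, top face at z = 411 mm, on four square legs, each 42×42 mm in cross-section. The legs rest on z = 0, each flush with a corner of the seat.

B is a spool: two coaxial disc flanges of radius 152 mm and thickness 25 mm, joined by a core cylinder of radius 50 mm and height 278 mm. The lower flange rests on z = 0 and the three cylinders share a vertical axis.

The spool is on top of the stool.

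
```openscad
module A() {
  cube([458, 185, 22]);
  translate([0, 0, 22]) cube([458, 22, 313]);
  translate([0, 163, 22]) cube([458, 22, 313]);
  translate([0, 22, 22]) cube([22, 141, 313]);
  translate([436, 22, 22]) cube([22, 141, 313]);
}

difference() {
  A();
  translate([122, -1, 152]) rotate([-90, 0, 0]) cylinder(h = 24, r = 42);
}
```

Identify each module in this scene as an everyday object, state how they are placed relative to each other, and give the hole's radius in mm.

The subtracted cylinder has r = 42 mm.

A is an open box. The open box has a circular hole through its front wall. The hole's radius is 42 mm.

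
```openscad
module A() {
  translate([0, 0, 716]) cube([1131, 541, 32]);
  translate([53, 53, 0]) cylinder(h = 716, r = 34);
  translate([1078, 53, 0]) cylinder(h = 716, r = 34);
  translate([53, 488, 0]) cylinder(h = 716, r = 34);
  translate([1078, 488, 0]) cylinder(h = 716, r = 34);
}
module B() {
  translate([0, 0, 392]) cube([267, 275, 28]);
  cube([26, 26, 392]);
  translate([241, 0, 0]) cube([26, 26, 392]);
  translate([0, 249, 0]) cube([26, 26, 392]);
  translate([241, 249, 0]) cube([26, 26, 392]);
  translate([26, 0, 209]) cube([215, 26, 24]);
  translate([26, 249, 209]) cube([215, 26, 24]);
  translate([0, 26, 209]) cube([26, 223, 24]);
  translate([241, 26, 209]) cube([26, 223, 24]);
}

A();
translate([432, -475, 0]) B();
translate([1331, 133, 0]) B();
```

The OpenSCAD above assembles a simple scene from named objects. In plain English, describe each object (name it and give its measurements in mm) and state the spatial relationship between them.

A is a table: top 1131 mm (x) × 541 mm (y), 32 mm thick, upper face at z = 748 mm, on four round legs of 68 mm diameter, each leg's bounding box inset 19 mm from the nearest pair of top edges, running from z = 0 to the bottom of the top.

B is a four-legged stool. The seat is a 267×275×28 mm slab whose top surface is at z = 420 mm; four square legs, each 26×26 mm in cross-section, run from the floor (z = 0) to the underside of the seat, each flush with a corner of the seat. Four stretchers, 26 mm wide and 24 mm tall, connect adjacent legs with their undersides at z = 209 mm, each running between the inner faces of the legs it joins and aligned with the legs' outer faces on the other axis.

Two stools sit around the table at the −y, +x sides.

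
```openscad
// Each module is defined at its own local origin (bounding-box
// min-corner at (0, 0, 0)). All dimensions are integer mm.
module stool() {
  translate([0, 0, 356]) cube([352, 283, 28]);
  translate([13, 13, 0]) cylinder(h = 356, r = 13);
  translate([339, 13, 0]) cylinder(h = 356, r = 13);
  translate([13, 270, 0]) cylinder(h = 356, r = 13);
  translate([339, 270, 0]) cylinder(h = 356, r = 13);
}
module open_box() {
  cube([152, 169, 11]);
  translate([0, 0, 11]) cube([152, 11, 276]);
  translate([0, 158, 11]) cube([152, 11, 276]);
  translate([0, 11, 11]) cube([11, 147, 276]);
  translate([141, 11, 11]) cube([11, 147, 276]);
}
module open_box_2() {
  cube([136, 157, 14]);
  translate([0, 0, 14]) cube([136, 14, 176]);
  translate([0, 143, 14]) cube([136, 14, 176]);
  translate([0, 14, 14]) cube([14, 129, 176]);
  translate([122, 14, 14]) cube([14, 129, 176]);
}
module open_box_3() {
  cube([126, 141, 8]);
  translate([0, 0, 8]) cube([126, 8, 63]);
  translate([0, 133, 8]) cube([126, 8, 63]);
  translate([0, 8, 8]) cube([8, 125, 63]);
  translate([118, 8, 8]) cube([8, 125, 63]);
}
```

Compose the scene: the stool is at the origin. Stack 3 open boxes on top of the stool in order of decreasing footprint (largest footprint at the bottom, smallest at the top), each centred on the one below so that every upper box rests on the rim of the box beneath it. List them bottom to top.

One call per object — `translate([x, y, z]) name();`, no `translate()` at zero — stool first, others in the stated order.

stool();
translate([100, 57, 384]) open_box();
translate([108, 63, 671]) open_box_2();
translate([113, 71, 861]) open_box_3();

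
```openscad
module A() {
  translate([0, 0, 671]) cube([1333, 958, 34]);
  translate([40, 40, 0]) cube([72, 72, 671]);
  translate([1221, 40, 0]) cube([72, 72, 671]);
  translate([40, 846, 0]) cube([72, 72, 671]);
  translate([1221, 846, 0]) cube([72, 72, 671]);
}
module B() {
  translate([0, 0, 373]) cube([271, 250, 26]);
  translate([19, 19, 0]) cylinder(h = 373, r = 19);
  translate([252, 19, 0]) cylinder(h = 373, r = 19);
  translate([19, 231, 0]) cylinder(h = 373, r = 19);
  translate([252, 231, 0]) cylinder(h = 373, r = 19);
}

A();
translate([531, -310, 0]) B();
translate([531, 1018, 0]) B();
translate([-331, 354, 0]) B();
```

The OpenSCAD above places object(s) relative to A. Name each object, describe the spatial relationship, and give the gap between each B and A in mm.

Each stool's nearest face is 60 mm from the table's bounding box.

A is a table. B is a stool. Three stools sit around the table at the −y, +y, −x sides. The gap between each stool and the table is 60 mm.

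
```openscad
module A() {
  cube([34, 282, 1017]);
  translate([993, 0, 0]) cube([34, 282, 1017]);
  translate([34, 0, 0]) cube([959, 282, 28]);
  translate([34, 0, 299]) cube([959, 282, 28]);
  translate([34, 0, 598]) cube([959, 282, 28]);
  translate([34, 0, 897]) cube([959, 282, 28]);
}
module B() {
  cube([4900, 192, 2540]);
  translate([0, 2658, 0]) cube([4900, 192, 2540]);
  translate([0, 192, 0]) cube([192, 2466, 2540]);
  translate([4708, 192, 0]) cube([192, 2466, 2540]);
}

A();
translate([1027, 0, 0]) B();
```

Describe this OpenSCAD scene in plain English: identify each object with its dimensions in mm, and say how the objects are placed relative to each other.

A is a bookshelf 1027 mm wide overall, 282 mm deep and 1017 mm tall. The two sides are 34 mm thick vertical panels. 4 horizontal shelves of 28 mm thickness span between the inner faces of the sides; the lowest shelf sits on the floor and shelves are stacked with a clear vertical gap of 271 mm between each pair.

B is the wall frame of a small rectangular building: four walls, each 2540 mm tall and 192 mm thick, enclosing a footprint 4900 mm (x) by 2850 mm (y) outside-to-outside, with no floor or roof. The front and back walls (the −y and +y sides) span the full width; the two side walls fit between them.

The house frame is against the bookshelf's +x side, with their −y faces flush.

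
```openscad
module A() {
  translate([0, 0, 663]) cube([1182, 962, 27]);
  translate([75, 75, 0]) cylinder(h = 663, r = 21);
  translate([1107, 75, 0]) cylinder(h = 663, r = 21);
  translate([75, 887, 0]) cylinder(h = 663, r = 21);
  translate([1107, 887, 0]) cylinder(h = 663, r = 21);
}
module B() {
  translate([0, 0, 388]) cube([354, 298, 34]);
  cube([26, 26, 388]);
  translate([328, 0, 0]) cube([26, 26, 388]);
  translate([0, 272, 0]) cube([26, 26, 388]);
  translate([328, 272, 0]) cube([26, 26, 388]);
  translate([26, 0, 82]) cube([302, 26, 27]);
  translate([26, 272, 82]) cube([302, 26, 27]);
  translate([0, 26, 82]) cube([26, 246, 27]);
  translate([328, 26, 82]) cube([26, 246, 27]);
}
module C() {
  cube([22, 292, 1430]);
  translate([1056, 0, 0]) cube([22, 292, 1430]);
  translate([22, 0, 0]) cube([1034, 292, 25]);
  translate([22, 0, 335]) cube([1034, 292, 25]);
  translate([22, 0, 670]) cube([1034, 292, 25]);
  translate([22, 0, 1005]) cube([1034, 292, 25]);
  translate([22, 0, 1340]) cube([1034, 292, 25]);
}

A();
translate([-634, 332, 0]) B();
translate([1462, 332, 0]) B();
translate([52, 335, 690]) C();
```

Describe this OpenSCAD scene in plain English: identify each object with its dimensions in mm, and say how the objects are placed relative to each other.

A is a table with a 1182×962 mm rectangular top, 27 mm thick, top surface at z = 690 mm, supported by four round legs of 42 mm diameter, each leg's bounding box inset 54 mm from the nearest pair of top edges, running from the floor.

B is a four-legged stool. The seat is a 354×298×34 mm slab whose top surface is at z = 422 mm; four square legs, each 26×26 mm in cross-section, run from the floor (z = 0) to the underside of the seat, each flush with a corner of the seat. Four stretchers, 26 mm wide and 27 mm tall, connect adjacent legs with their undersides at z = 82 mm, each running between the inner faces of the legs it joins and aligned with the legs' outer faces on the other axis.

C is an open bookshelf. Two side panels, each 22 mm thick, 292 mm deep and 1430 mm tall, stand 1078 mm apart (outside-to-outside). Between them sit 5 shelves, each 25 mm thick and 292 mm deep, spanning the full gap between the sides. The bottom shelf rests on the floor (its underside at z = 0) and the clear gap between one shelf's top and the next shelf's underside is 310 mm.

Two stools sit around the table at the −x, +x sides. The bookshelf is on top of the table, centred.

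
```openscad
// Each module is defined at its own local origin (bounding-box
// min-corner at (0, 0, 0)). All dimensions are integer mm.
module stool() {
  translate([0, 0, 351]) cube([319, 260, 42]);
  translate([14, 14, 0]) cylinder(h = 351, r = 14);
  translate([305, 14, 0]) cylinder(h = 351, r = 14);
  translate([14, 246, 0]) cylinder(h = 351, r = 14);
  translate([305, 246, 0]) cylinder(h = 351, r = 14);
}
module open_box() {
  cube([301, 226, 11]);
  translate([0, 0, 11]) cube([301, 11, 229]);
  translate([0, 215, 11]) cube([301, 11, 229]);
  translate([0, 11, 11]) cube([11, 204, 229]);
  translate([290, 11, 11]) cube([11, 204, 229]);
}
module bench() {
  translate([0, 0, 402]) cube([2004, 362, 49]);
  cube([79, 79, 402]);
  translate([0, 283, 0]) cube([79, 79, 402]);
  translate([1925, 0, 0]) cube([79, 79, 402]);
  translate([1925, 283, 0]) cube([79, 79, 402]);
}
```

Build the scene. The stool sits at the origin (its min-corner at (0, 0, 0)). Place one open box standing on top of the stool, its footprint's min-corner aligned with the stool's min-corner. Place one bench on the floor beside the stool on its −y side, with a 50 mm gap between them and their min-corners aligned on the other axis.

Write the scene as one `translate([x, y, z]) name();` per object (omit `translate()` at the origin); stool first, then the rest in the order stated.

stool();
translate([0, 0, 393]) open_box();
translate([0, -412, 0]) bench();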